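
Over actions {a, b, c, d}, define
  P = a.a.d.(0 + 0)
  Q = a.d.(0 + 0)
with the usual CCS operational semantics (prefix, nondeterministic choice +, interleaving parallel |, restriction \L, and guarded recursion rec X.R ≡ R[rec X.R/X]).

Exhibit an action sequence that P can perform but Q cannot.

Reachable graph of P (4 states):
  m0 = a.a.d.(0 + 0) :: ··a··> m1
  m1 = a.d.(0 + 0) :: ··a··> m2
  m2 = d.(0 + 0) :: ··d··> m3
  m3 = 0 + 0 :: stopped
Reachable graph of Q (3 states):
  n0 = a.d.(0 + 0) :: ··a··> n1
  n1 = d.(0 + 0) :: ··d··> n2
  n2 = 0 + 0 :: stopped
Run σ = ⟨aa⟩ on P: start {m0}
  [1] a ⇒ {m1}
  [2] a ⇒ {m2}
  P completes σ.
Run σ = ⟨aa⟩ on Q: start {n0}
  [1] a ⇒ {n1}
  [2] a ⇒ ∅  — Q cannot continue

aa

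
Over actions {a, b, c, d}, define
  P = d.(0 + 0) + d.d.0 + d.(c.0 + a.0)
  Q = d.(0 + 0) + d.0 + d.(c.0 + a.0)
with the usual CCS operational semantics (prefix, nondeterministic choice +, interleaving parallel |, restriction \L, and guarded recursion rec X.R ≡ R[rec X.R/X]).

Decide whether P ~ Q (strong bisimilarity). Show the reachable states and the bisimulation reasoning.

Reachable graph of P (5 states):
  s0 = d.(0 + 0) + d.d.0 + d.(c.0 + a.0) :: --d--▸ s1, --d--▸ s2, --d--▸ s3
  s1 = 0 + 0 :: ∅
  s2 = c.0 + a.0 :: --a--▸ s4, --c--▸ s4
  s3 = d.0 :: --d--▸ s4
  s4 = 0 :: ∅
Reachable graph of Q (4 states):
  t0 = d.(0 + 0) + d.0 + d.(c.0 + a.0) :: --d--▸ t1, --d--▸ t2, --d--▸ t3
  t1 = 0 :: ∅
  t2 = 0 + 0 :: ∅
  t3 = c.0 + a.0 :: --a--▸ t1, --c--▸ t1
Coarsest stable partition (strong bisimilarity classes):
  B0 = {s0}
  B1 = {s2, t3}
  B2 = {s1, s4, t1, t2}
  B3 = {s3}
  B4 = {t0}
s0 ∈ B0, t0 ∈ B4 → different blocks

P ≁ Q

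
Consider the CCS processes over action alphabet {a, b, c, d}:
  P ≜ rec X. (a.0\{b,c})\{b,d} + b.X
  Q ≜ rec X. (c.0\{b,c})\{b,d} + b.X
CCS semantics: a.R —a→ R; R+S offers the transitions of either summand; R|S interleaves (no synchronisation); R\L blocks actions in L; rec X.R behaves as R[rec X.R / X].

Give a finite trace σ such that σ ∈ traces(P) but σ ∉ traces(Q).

a

LTS(P): 2 reachable states
  s0 = rec X. (a.0\{b,c})\{b,d} + b.X ⊢ ··a··> s1, ··b··> s0
  s1 = 0\{b,c}\{b,d} ⊢ ·
LTS(Q): 2 reachable states
  t0 = rec X. (c.0\{b,c})\{b,d} + b.X ⊢ ··b··> t0, ··c··> t1
  t1 = 0\{b,c}\{b,d} ⊢ ·
Run σ = ⟨a⟩ on P: start {s0}
  after a @ step 1: {s1}
  ✓ P
Run σ = ⟨a⟩ on Q: start {t0}
  after a @ step 1: no successor for Q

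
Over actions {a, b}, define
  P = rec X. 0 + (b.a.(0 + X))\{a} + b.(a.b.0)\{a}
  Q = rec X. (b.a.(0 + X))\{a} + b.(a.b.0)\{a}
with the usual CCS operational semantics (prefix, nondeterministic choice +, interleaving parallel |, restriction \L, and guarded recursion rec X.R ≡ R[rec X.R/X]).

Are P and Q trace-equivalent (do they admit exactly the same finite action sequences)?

trace-equivalent

Reachable graph of P (3 states):
  p0 = rec X. 0 + (b.a.(0 + X))\{a} + b.(a.b.0)\{a} ⊢ -b-> p1, -b-> p2
  p1 = (a.(0 + (rec X. 0 + (b.a.(0 + X))\{a} + b.(a.b.0)\{a})))\{a} ⊢ stopped
  p2 = (a.b.0)\{a} ⊢ stopped
Reachable graph of Q (3 states):
  q0 = rec X. (b.a.(0 + X))\{a} + b.(a.b.0)\{a} ⊢ -b-> q1, -b-> q2
  q1 = (a.(0 + (rec X. (b.a.(0 + X))\{a} + b.(a.b.0)\{a})))\{a} ⊢ stopped
  q2 = (a.b.0)\{a} ⊢ stopped
Coarsest stable partition (strong bisimilarity classes):
  B0 = {p0, q0}
  B1 = {p1, p2, q1, q2}
p0 ∈ B0, q0 ∈ B0 → same block
Bisimilar ⇒ trace-equivalent.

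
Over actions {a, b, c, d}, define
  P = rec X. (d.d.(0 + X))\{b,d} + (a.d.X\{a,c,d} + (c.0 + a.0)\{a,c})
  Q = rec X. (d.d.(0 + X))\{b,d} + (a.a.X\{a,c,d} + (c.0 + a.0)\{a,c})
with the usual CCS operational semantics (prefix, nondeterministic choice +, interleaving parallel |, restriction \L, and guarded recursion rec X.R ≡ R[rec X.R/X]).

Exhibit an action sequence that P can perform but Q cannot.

ad

LTS(P): 3 reachable states
  p0 = rec X. (d.d.(0 + X))\{b,d} + (a.d.X\{a,c,d} + (c.0 + a.0)\{a,c}) :: =a=> p1
  p1 = d.(rec X. (d.d.(0 + X))\{b,d} + (a.d.X\{a,c,d} + (c.0 + a.0)\{a,c}))\{a,c,d} :: =d=> p2
  p2 = (rec X. (d.d.(0 + X))\{b,d} + (a.d.X\{a,c,d} + (c.0 + a.0)\{a,c}))\{a,c,d} :: stopped
LTS(Q): 3 reachable states
  q0 = rec X. (d.d.(0 + X))\{b,d} + (a.a.X\{a,c,d} + (c.0 + a.0)\{a,c}) :: =a=> q1
  q1 = a.(rec X. (d.d.(0 + X))\{b,d} + (a.a.X\{a,c,d} + (c.0 + a.0)\{a,c}))\{a,c,d} :: =a=> q2
  q2 = (rec X. (d.d.(0 + X))\{b,d} + (a.a.X\{a,c,d} + (c.0 + a.0)\{a,c}))\{a,c,d} :: stopped
Executing ad from P (initial set {p0}):
  [1] a ⇒ {p1}
  [2] d ⇒ {p2}
  ✓ P
Executing ad from Q (initial set {q0}):
  [1] a ⇒ {q1}
  [2] d ⇒ no successor for Q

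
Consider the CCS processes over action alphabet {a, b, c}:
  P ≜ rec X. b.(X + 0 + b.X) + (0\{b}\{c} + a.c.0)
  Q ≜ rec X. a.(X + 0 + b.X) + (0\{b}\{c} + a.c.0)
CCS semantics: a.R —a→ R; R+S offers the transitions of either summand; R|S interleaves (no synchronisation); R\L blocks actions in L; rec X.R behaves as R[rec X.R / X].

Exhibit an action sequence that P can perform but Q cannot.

b

Reachable graph of P (4 states):
  m0 = rec X. b.(X + 0 + b.X) + (0\{b}\{c} + a.c.0) → ··a··> m1, ··b··> m2
  m1 = c.0 → ··c··> m3
  m2 = (rec X. b.(X + 0 + b.X) + (0\{b}\{c} + a.c.0)) + 0 + b.(rec X. b.(X + 0 + b.X) + (0\{b}\{c} + a.c.0)) → ··a··> m1, ··b··> m0, ··b··> m2
  m3 = 0 → stopped
Reachable graph of Q (4 states):
  n0 = rec X. a.(X + 0 + b.X) + (0\{b}\{c} + a.c.0) → ··a··> n1, ··a··> n2
  n1 = (rec X. a.(X + 0 + b.X) + (0\{b}\{c} + a.c.0)) + 0 + b.(rec X. a.(X + 0 + b.X) + (0\{b}\{c} + a.c.0)) → ··a··> n1, ··a··> n2, ··b··> n0
  n2 = c.0 → ··c··> n3
  n3 = 0 → stopped
Trace ⟨b⟩ through P, begin at {m0}:
  [1] b ⇒ {m2}
  P completes σ.
Trace ⟨b⟩ through Q, begin at {n0}:
  [1] b ⇒ ∅ (Q stuck)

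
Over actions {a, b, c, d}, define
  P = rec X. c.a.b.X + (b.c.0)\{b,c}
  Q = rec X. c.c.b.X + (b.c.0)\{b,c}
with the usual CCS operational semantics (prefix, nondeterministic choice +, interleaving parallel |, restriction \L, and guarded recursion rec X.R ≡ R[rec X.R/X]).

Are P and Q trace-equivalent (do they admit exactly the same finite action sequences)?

LTS(P): 3 reachable states
  m0 = rec X. c.a.b.X + (b.c.0)\{b,c} | =c=> m1
  m1 = a.b.(rec X. c.a.b.X + (b.c.0)\{b,c}) | =a=> m2
  m2 = b.(rec X. c.a.b.X + (b.c.0)\{b,c}) | =b=> m0
LTS(Q): 3 reachable states
  n0 = rec X. c.c.b.X + (b.c.0)\{b,c} | =c=> n1
  n1 = c.b.(rec X. c.c.b.X + (b.c.0)\{b,c}) | =c=> n2
  n2 = b.(rec X. c.c.b.X + (b.c.0)\{b,c}) | =b=> n0
Trace ⟨ca⟩ through P, begin at {m0}:
  [1] c ⇒ {m1}
  [2] a ⇒ {m2}
  — P admits the full trace.
Trace ⟨ca⟩ through Q, begin at {n0}:
  [1] c ⇒ {n1}
  [2] a ⇒ ∅  — Q cannot continue

traces(P) ≠ traces(Q) — witness ⟨ca⟩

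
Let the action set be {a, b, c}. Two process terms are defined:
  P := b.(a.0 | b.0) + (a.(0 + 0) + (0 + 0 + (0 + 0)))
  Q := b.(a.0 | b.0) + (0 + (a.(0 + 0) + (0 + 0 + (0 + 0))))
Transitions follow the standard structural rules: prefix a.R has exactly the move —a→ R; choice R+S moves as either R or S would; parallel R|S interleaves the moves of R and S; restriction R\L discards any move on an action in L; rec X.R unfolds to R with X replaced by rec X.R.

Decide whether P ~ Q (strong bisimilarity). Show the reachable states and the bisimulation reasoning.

P ~ Q

P's transition system — 6 states:
  u0 = b.(a.0 | b.0) + (a.(0 + 0) + (0 + 0 + (0 + 0))) → ··a··> u1, ··b··> u2
  u1 = 0 + 0 → ·
  u2 = a.0 | b.0 → ··a··> u3, ··b··> u4
  u3 = 0 | b.0 → ··b··> u5
  u4 = a.0 | 0 → ··a··> u5
  u5 = 0 | 0 → ·
Q's transition system — 6 states:
  v0 = b.(a.0 | b.0) + (0 + (a.(0 + 0) + (0 + 0 + (0 + 0)))) → ··a··> v1, ··b··> v2
  v1 = 0 + 0 → ·
  v2 = a.0 | b.0 → ··a··> v3, ··b··> v4
  v3 = 0 | b.0 → ··b··> v5
  v4 = a.0 | 0 → ··a··> v5
  v5 = 0 | 0 → ·
Partition-refinement fixed point:
  B0 = {u0, v0}
  B1 = {u1, u5, v1, v5}
  B2 = {u2, v2}
  B3 = {u3, v3}
  B4 = {u4, v4}
u0 ∈ B0, v0 ∈ B0 → same block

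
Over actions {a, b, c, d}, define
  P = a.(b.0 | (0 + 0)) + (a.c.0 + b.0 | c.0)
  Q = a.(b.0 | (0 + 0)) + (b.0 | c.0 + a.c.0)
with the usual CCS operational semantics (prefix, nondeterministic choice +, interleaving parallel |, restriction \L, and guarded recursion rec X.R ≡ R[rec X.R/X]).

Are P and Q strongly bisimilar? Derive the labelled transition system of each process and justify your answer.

Reachable graph of P (8 states):
  u0 = a.(b.0 | (0 + 0)) + (a.c.0 + b.0 | c.0) → -a-> u1, -a-> u2, -b-> u3, -c-> u4
  u1 = b.0 | (0 + 0) → -b-> u5
  u2 = c.0 → -c-> u6
  u3 = 0 | c.0 → -c-> u7
  u4 = b.0 | 0 → -b-> u7
  u5 = 0 | (0 + 0) → stopped
  u6 = 0 → stopped
  u7 = 0 | 0 → stopped
Reachable graph of Q (8 states):
  v0 = a.(b.0 | (0 + 0)) + (b.0 | c.0 + a.c.0) → -a-> v1, -a-> v2, -b-> v3, -c-> v4
  v1 = b.0 | (0 + 0) → -b-> v5
  v2 = c.0 → -c-> v6
  v3 = 0 | c.0 → -c-> v7
  v4 = b.0 | 0 → -b-> v7
  v5 = 0 | (0 + 0) → stopped
  v6 = 0 → stopped
  v7 = 0 | 0 → stopped
Partition-refinement fixed point:
  B0 = {u0, v0}
  B1 = {u1, u4, v1, v4}
  B2 = {u5, u6, u7, v5, v6, v7}
  B3 = {u2, u3, v2, v3}
u0 ∈ B0, v0 ∈ B0 → same block

YES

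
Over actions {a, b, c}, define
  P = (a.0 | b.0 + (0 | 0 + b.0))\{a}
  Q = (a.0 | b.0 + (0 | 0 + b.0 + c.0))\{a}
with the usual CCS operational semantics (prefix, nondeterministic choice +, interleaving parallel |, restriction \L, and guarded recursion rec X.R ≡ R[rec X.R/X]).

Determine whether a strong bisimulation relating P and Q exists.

Reachable graph of P (3 states):
  u0 = (a.0 | b.0 + (0 | 0 + b.0))\{a} → --b--▸ u1, --b--▸ u2
  u1 = (a.0 | 0)\{a} → stopped
  u2 = 0\{a} → stopped
Reachable graph of Q (3 states):
  v0 = (a.0 | b.0 + (0 | 0 + b.0 + c.0))\{a} → --b--▸ v1, --b--▸ v2, --c--▸ v2
  v1 = (a.0 | 0)\{a} → stopped
  v2 = 0\{a} → stopped
Bisimilarity quotient blocks:
  B0 = {u0}
  B1 = {u1, u2, v1, v2}
  B2 = {v0}
u0 ∈ B0, v0 ∈ B2 → different blocks

NO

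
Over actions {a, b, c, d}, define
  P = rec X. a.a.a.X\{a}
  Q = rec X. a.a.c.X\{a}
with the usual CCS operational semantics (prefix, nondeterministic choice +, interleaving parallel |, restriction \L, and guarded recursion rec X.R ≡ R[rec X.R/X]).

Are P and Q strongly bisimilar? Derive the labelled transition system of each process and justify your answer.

not bisimilar

Reachable graph of P (4 states):
  p0 = rec X. a.a.a.X\{a} :: ··a··> p1
  p1 = a.a.(rec X. a.a.a.X\{a})\{a} :: ··a··> p2
  p2 = a.(rec X. a.a.a.X\{a})\{a} :: ··a··> p3
  p3 = (rec X. a.a.a.X\{a})\{a} :: (no moves)
Reachable graph of Q (4 states):
  q0 = rec X. a.a.c.X\{a} :: ··a··> q1
  q1 = a.c.(rec X. a.a.c.X\{a})\{a} :: ··a··> q2
  q2 = c.(rec X. a.a.c.X\{a})\{a} :: ··c··> q3
  q3 = (rec X. a.a.c.X\{a})\{a} :: (no moves)
Bisimilarity quotient blocks:
  B0 = {p0}
  B1 = {p1}
  B2 = {p2}
  B3 = {p3, q3}
  B4 = {q0}
  B5 = {q1}
  B6 = {q2}
p0 ∈ B0, q0 ∈ B4 → different blocks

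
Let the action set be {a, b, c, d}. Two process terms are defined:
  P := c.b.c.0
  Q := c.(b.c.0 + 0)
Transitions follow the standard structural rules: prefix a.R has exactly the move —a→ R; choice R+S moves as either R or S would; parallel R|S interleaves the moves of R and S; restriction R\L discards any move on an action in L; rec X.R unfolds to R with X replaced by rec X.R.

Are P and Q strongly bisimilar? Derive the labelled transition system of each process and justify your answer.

LTS(P): 4 reachable states
  p0 = c.b.c.0 | =c=> p1
  p1 = b.c.0 | =b=> p2
  p2 = c.0 | =c=> p3
  p3 = 0 | ·
LTS(Q): 4 reachable states
  q0 = c.(b.c.0 + 0) | =c=> q1
  q1 = b.c.0 + 0 | =b=> q2
  q2 = c.0 | =c=> q3
  q3 = 0 | ·
Coarsest stable partition (strong bisimilarity classes):
  B0 = {p0, q0}
  B1 = {p1, q1}
  B2 = {p2, q2}
  B3 = {p3, q3}
p0 ∈ B0, q0 ∈ B0 → same block

YES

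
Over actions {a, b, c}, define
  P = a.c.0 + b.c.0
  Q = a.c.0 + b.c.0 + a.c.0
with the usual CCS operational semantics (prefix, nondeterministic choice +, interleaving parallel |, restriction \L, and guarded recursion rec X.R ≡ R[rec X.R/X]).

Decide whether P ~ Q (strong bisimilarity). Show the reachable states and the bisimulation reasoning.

P's transition system — 3 states:
  m0 = a.c.0 + b.c.0 → ··a··> m1, ··b··> m1
  m1 = c.0 → ··c··> m2
  m2 = 0 → ·
Q's transition system — 3 states:
  n0 = a.c.0 + b.c.0 + a.c.0 → ··a··> n1, ··b··> n1
  n1 = c.0 → ··c··> n2
  n2 = 0 → ·
Coarsest stable partition (strong bisimilarity classes):
  B0 = {m0, n0}
  B1 = {m1, n1}
  B2 = {m2, n2}
m0 ∈ B0, n0 ∈ B0 → same block

YES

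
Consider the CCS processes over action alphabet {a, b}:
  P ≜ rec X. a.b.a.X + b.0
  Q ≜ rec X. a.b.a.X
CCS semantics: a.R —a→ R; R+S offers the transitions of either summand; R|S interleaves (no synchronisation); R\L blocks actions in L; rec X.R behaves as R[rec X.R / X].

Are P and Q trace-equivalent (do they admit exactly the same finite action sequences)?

LTS(P): 4 reachable states
  m0 = rec X. a.b.a.X + b.0 | ··a··> m1, ··b··> m2
  m1 = b.a.(rec X. a.b.a.X + b.0) | ··b··> m3
  m2 = 0 | ·
  m3 = a.(rec X. a.b.a.X + b.0) | ··a··> m0
LTS(Q): 3 reachable states
  n0 = rec X. a.b.a.X | ··a··> n1
  n1 = b.a.(rec X. a.b.a.X) | ··b··> n2
  n2 = a.(rec X. a.b.a.X) | ··a··> n0
Trace ⟨b⟩ through P, begin at {m0}:
  [1] b ⇒ {m2}
  — P admits the full trace.
Trace ⟨b⟩ through Q, begin at {n0}:
  [1] b ⇒ no successor for Q

NO — witness ⟨b⟩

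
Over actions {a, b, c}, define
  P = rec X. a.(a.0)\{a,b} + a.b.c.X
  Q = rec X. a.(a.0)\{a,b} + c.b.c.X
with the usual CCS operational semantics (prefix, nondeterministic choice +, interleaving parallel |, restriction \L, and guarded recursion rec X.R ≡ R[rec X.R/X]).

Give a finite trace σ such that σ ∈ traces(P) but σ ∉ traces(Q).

Reachable graph of P (4 states):
  m0 = rec X. a.(a.0)\{a,b} + a.b.c.X | =a=> m1, =a=> m2
  m1 = (a.0)\{a,b} | deadlocked
  m2 = b.c.(rec X. a.(a.0)\{a,b} + a.b.c.X) | =b=> m3
  m3 = c.(rec X. a.(a.0)\{a,b} + a.b.c.X) | =c=> m0
Reachable graph of Q (4 states):
  n0 = rec X. a.(a.0)\{a,b} + c.b.c.X | =a=> n1, =c=> n2
  n1 = (a.0)\{a,b} | deadlocked
  n2 = b.c.(rec X. a.(a.0)\{a,b} + c.b.c.X) | =b=> n3
  n3 = c.(rec X. a.(a.0)\{a,b} + c.b.c.X) | =c=> n0
Executing ab from P (initial set {m0}):
  after a @ step 1: {m1, m2}
  after b @ step 2: {m3}
  P completes σ.
Executing ab from Q (initial set {n0}):
  after a @ step 1: {n1}
  after b @ step 2: no successor for Q

ab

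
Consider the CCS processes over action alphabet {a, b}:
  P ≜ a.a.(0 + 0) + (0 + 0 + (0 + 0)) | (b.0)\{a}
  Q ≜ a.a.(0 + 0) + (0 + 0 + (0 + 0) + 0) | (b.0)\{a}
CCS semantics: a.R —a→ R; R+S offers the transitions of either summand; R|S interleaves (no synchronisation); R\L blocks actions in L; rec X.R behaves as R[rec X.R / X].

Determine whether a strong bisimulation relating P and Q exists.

P's transition system — 4 states:
  p0 = a.a.(0 + 0) + (0 + 0 + (0 + 0)) | (b.0)\{a} :: ··a··> p1, ··b··> p2
  p1 = a.(0 + 0) :: ··a··> p3
  p2 = (0 + 0 + (0 + 0)) | 0\{a} :: (no moves)
  p3 = 0 + 0 :: (no moves)
Q's transition system — 4 states:
  q0 = a.a.(0 + 0) + (0 + 0 + (0 + 0) + 0) | (b.0)\{a} :: ··a··> q1, ··b··> q2
  q1 = a.(0 + 0) :: ··a··> q3
  q2 = (0 + 0 + (0 + 0) + 0) | 0\{a} :: (no moves)
  q3 = 0 + 0 :: (no moves)
Partition-refinement fixed point:
  B0 = {p0, q0}
  B1 = {p1, q1}
  B2 = {p2, p3, q2, q3}
p0 ∈ B0, q0 ∈ B0 → same block

YES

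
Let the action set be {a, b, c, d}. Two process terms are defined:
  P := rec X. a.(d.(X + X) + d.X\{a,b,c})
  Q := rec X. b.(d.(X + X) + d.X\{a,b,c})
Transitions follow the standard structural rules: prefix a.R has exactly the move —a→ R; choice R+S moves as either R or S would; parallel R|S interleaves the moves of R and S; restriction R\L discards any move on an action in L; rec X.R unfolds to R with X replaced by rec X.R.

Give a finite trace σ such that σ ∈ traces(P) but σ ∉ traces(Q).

a

LTS(P): 4 reachable states
  p0 = rec X. a.(d.(X + X) + d.X\{a,b,c}) → ··a··> p1
  p1 = d.((rec X. a.(d.(X + X) + d.X\{a,b,c})) + (rec X. a.(d.(X + X) + d.X\{a,b,c}))) + d.(rec X. a.(d.(X + X) + d.X\{a,b,c}))\{a,b,c} → ··d··> p2, ··d··> p3
  p2 = (rec X. a.(d.(X + X) + d.X\{a,b,c})) + (rec X. a.(d.(X + X) + d.X\{a,b,c})) → ··a··> p1
  p3 = (rec X. a.(d.(X + X) + d.X\{a,b,c}))\{a,b,c} → (no moves)
LTS(Q): 4 reachable states
  q0 = rec X. b.(d.(X + X) + d.X\{a,b,c}) → ··b··> q1
  q1 = d.((rec X. b.(d.(X + X) + d.X\{a,b,c})) + (rec X. b.(d.(X + X) + d.X\{a,b,c}))) + d.(rec X. b.(d.(X + X) + d.X\{a,b,c}))\{a,b,c} → ··d··> q2, ··d··> q3
  q2 = (rec X. b.(d.(X + X) + d.X\{a,b,c})) + (rec X. b.(d.(X + X) + d.X\{a,b,c})) → ··b··> q1
  q3 = (rec X. b.(d.(X + X) + d.X\{a,b,c}))\{a,b,c} → (no moves)
Executing a from P (initial set {p0}):
  after a @ step 1: {p1}
  P completes σ.
Executing a from Q (initial set {q0}):
  after a @ step 1: no successor for Q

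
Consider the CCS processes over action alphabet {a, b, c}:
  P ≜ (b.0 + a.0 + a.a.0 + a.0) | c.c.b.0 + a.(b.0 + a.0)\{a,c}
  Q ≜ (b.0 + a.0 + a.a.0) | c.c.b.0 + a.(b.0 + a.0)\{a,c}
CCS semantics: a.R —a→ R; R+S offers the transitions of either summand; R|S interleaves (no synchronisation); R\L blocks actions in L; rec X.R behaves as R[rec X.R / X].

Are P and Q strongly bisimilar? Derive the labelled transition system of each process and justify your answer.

Reachable graph of P (14 states):
  p0 = (b.0 + a.0 + a.a.0 + a.0) | c.c.b.0 + a.(b.0 + a.0)\{a,c} :: —a→ p1, —a→ p2, —a→ p3, —b→ p2, —c→ p4
  p1 = (b.0 + a.0)\{a,c} :: —b→ p5
  p2 = 0 | c.c.b.0 :: —c→ p6
  p3 = a.0 | c.c.b.0 :: —a→ p2, —c→ p7
  p4 = (b.0 + a.0 + a.a.0 + a.0) | c.b.0 :: —a→ p6, —a→ p7, —b→ p6, —c→ p8
  p5 = 0\{a,c} :: ∅
  p6 = 0 | c.b.0 :: —c→ p9
  p7 = a.0 | c.b.0 :: —a→ p6, —c→ p10
  p8 = (b.0 + a.0 + a.a.0 + a.0) | b.0 :: —a→ p10, —a→ p9, —b→ p11, —b→ p9
  p9 = 0 | b.0 :: —b→ p12
  p10 = a.0 | b.0 :: —a→ p9, —b→ p13
  p11 = (b.0 + a.0 + a.a.0 + a.0) | 0 :: —a→ p12, —a→ p13, —b→ p12
  p12 = 0 | 0 :: ∅
  p13 = a.0 | 0 :: —a→ p12
Reachable graph of Q (14 states):
  q0 = (b.0 + a.0 + a.a.0) | c.c.b.0 + a.(b.0 + a.0)\{a,c} :: —a→ q1, —a→ q2, —a→ q3, —b→ q2, —c→ q4
  q1 = (b.0 + a.0)\{a,c} :: —b→ q5
  q2 = 0 | c.c.b.0 :: —c→ q6
  q3 = a.0 | c.c.b.0 :: —a→ q2, —c→ q7
  q4 = (b.0 + a.0 + a.a.0) | c.b.0 :: —a→ q6, —a→ q7, —b→ q6, —c→ q8
  q5 = 0\{a,c} :: ∅
  q6 = 0 | c.b.0 :: —c→ q9
  q7 = a.0 | c.b.0 :: —a→ q6, —c→ q10
  q8 = (b.0 + a.0 + a.a.0) | b.0 :: —a→ q10, —a→ q9, —b→ q11, —b→ q9
  q9 = 0 | b.0 :: —b→ q12
  q10 = a.0 | b.0 :: —a→ q9, —b→ q13
  q11 = (b.0 + a.0 + a.a.0) | 0 :: —a→ q12, —a→ q13, —b→ q12
  q12 = 0 | 0 :: ∅
  q13 = a.0 | 0 :: —a→ q12
Coarsest stable partition (strong bisimilarity classes):
  B0 = {p0, q0}
  B1 = {p2, q2}
  B2 = {p6, q6}
  B3 = {p1, p9, q1, q9}
  B4 = {p12, p5, q12, q5}
  B5 = {p3, q3}
  B6 = {p7, q7}
  B7 = {p10, q10}
  B8 = {p13, q13}
  B9 = {p4, q4}
  B10 = {p8, q8}
  B11 = {p11, q11}
p0 ∈ B0, q0 ∈ B0 → same block

bisimilar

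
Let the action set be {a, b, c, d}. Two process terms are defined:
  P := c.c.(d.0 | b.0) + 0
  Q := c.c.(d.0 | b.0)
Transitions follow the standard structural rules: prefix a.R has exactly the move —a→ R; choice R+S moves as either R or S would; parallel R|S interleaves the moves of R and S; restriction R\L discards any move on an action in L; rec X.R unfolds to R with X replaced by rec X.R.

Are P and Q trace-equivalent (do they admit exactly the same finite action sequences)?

YES

Reachable graph of P (6 states):
  s0 = c.c.(d.0 | b.0) + 0 has moves --c--▸ s1
  s1 = c.(d.0 | b.0) has moves --c--▸ s2
  s2 = d.0 | b.0 has moves --b--▸ s3, --d--▸ s4
  s3 = d.0 | 0 has moves --d--▸ s5
  s4 = 0 | b.0 has moves --b--▸ s5
  s5 = 0 | 0 has moves stopped
Reachable graph of Q (6 states):
  t0 = c.c.(d.0 | b.0) has moves --c--▸ t1
  t1 = c.(d.0 | b.0) has moves --c--▸ t2
  t2 = d.0 | b.0 has moves --b--▸ t3, --d--▸ t4
  t3 = d.0 | 0 has moves --d--▸ t5
  t4 = 0 | b.0 has moves --b--▸ t5
  t5 = 0 | 0 has moves stopped
Bisimilarity quotient blocks:
  B0 = {s0, t0}
  B1 = {s1, t1}
  B2 = {s2, t2}
  B3 = {s3, t3}
  B4 = {s5, t5}
  B5 = {s4, t4}
s0 ∈ B0, t0 ∈ B0 → same block
Bisimilar ⇒ trace-equivalent.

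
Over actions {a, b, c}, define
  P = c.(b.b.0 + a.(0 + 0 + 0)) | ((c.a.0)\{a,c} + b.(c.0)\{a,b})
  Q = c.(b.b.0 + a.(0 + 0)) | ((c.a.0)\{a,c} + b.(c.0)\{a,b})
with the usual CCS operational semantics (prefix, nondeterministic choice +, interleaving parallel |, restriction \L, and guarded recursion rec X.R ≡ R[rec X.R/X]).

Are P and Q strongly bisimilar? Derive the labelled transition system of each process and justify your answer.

LTS(P): 15 reachable states
  s0 = c.(b.b.0 + a.(0 + 0 + 0)) | ((c.a.0)\{a,c} + b.(c.0)\{a,b}) | —b→ s1, —c→ s2
  s1 = c.(b.b.0 + a.(0 + 0 + 0)) | (c.0)\{a,b} | —c→ s3, —c→ s4
  s2 = (b.b.0 + a.(0 + 0 + 0)) | ((c.a.0)\{a,c} + b.(c.0)\{a,b}) | —a→ s5, —b→ s3, —b→ s6
  s3 = (b.b.0 + a.(0 + 0 + 0)) | (c.0)\{a,b} | —a→ s7, —b→ s8, —c→ s9
  s4 = c.(b.b.0 + a.(0 + 0 + 0)) | 0\{a,b} | —c→ s9
  s5 = (0 + 0 + 0) | ((c.a.0)\{a,c} + b.(c.0)\{a,b}) | —b→ s7
  s6 = b.0 | ((c.a.0)\{a,c} + b.(c.0)\{a,b}) | —b→ s10, —b→ s8
  s7 = (0 + 0 + 0) | (c.0)\{a,b} | —c→ s11
  s8 = b.0 | (c.0)\{a,b} | —b→ s12, —c→ s13
  s9 = (b.b.0 + a.(0 + 0 + 0)) | 0\{a,b} | —a→ s11, —b→ s13
  s10 = 0 | ((c.a.0)\{a,c} + b.(c.0)\{a,b}) | —b→ s12
  s11 = (0 + 0 + 0) | 0\{a,b} | ∅
  s12 = 0 | (c.0)\{a,b} | —c→ s14
  s13 = b.0 | 0\{a,b} | —b→ s14
  s14 = 0 | 0\{a,b} | ∅
LTS(Q): 15 reachable states
  t0 = c.(b.b.0 + a.(0 + 0)) | ((c.a.0)\{a,c} + b.(c.0)\{a,b}) | —b→ t1, —c→ t2
  t1 = c.(b.b.0 + a.(0 + 0)) | (c.0)\{a,b} | —c→ t3, —c→ t4
  t2 = (b.b.0 + a.(0 + 0)) | ((c.a.0)\{a,c} + b.(c.0)\{a,b}) | —a→ t5, —b→ t3, —b→ t6
  t3 = (b.b.0 + a.(0 + 0)) | (c.0)\{a,b} | —a→ t7, —b→ t8, —c→ t9
  t4 = c.(b.b.0 + a.(0 + 0)) | 0\{a,b} | —c→ t9
  t5 = (0 + 0) | ((c.a.0)\{a,c} + b.(c.0)\{a,b}) | —b→ t7
  t6 = b.0 | ((c.a.0)\{a,c} + b.(c.0)\{a,b}) | —b→ t10, —b→ t8
  t7 = (0 + 0) | (c.0)\{a,b} | —c→ t11
  t8 = b.0 | (c.0)\{a,b} | —b→ t12, —c→ t13
  t9 = (b.b.0 + a.(0 + 0)) | 0\{a,b} | —a→ t11, —b→ t13
  t10 = 0 | ((c.a.0)\{a,c} + b.(c.0)\{a,b}) | —b→ t12
  t11 = (0 + 0) | 0\{a,b} | ∅
  t12 = 0 | (c.0)\{a,b} | —c→ t14
  t13 = b.0 | 0\{a,b} | —b→ t14
  t14 = 0 | 0\{a,b} | ∅
Coarsest stable partition (strong bisimilarity classes):
  B0 = {s0, t0}
  B1 = {s1, t1}
  B2 = {s3, t3}
  B3 = {s8, t8}
  B4 = {s13, t13}
  B5 = {s11, s14, t11, t14}
  B6 = {s12, s7, t12, t7}
  B7 = {s9, t9}
  B8 = {s4, t4}
  B9 = {s2, t2}
  B10 = {s6, t6}
  B11 = {s10, s5, t10, t5}
s0 ∈ B0, t0 ∈ B0 → same block

YES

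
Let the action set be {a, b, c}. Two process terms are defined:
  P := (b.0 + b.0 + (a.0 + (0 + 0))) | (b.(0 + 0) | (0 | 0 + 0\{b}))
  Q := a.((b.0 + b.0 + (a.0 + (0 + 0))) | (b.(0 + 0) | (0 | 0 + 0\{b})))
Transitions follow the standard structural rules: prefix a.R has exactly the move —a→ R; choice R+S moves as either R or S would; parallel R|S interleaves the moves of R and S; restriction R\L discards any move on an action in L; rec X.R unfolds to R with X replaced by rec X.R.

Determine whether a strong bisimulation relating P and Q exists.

LTS(P): 4 reachable states
  p0 = (b.0 + b.0 + (a.0 + (0 + 0))) | (b.(0 + 0) | (0 | 0 + 0\{b})) ⊢ —a→ p1, —b→ p1, —b→ p2
  p1 = 0 | (b.(0 + 0) | (0 | 0 + 0\{b})) ⊢ —b→ p3
  p2 = (b.0 + b.0 + (a.0 + (0 + 0))) | ((0 + 0) | (0 | 0 + 0\{b})) ⊢ —a→ p3, —b→ p3
  p3 = 0 | ((0 + 0) | (0 | 0 + 0\{b})) ⊢ deadlocked
LTS(Q): 5 reachable states
  q0 = a.((b.0 + b.0 + (a.0 + (0 + 0))) | (b.(0 + 0) | (0 | 0 + 0\{b}))) ⊢ —a→ q1
  q1 = (b.0 + b.0 + (a.0 + (0 + 0))) | (b.(0 + 0) | (0 | 0 + 0\{b})) ⊢ —a→ q2, —b→ q2, —b→ q3
  q2 = 0 | (b.(0 + 0) | (0 | 0 + 0\{b})) ⊢ —b→ q4
  q3 = (b.0 + b.0 + (a.0 + (0 + 0))) | ((0 + 0) | (0 | 0 + 0\{b})) ⊢ —a→ q4, —b→ q4
  q4 = 0 | ((0 + 0) | (0 | 0 + 0\{b})) ⊢ deadlocked
Coarsest stable partition (strong bisimilarity classes):
  B0 = {p0, q1}
  B1 = {p1, q2}
  B2 = {p3, q4}
  B3 = {p2, q3}
  B4 = {q0}
p0 ∈ B0, q0 ∈ B4 → different blocks

NO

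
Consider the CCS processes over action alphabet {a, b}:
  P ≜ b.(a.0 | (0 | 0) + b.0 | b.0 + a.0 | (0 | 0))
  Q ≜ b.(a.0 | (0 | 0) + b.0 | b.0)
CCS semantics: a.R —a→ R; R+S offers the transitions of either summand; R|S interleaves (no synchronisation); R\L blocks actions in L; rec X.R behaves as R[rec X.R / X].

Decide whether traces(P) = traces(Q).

P's transition system — 6 states:
  u0 = b.(a.0 | (0 | 0) + b.0 | b.0 + a.0 | (0 | 0)) | --b--▸ u1
  u1 = a.0 | (0 | 0) + b.0 | b.0 + a.0 | (0 | 0) | --a--▸ u2, --b--▸ u3, --b--▸ u4
  u2 = 0 | (0 | 0) | deadlocked
  u3 = 0 | b.0 | --b--▸ u5
  u4 = b.0 | 0 | --b--▸ u5
  u5 = 0 | 0 | deadlocked
Q's transition system — 6 states:
  v0 = b.(a.0 | (0 | 0) + b.0 | b.0) | --b--▸ v1
  v1 = a.0 | (0 | 0) + b.0 | b.0 | --a--▸ v2, --b--▸ v3, --b--▸ v4
  v2 = 0 | (0 | 0) | deadlocked
  v3 = 0 | b.0 | --b--▸ v5
  v4 = b.0 | 0 | --b--▸ v5
  v5 = 0 | 0 | deadlocked
Coarsest stable partition (strong bisimilarity classes):
  B0 = {u0, v0}
  B1 = {u1, v1}
  B2 = {u3, u4, v3, v4}
  B3 = {u2, u5, v2, v5}
u0 ∈ B0, v0 ∈ B0 → same block
Bisimilar ⇒ trace-equivalent.

YES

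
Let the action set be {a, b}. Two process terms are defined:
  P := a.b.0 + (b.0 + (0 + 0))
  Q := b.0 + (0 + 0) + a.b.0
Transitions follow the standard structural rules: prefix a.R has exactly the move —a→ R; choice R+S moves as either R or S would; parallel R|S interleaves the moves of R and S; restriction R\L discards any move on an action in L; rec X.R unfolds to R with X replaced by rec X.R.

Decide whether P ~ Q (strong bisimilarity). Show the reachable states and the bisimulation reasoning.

YES

LTS(P): 3 reachable states
  m0 = a.b.0 + (b.0 + (0 + 0)) :: -a-> m1, -b-> m2
  m1 = b.0 :: -b-> m2
  m2 = 0 :: ∅
LTS(Q): 3 reachable states
  n0 = b.0 + (0 + 0) + a.b.0 :: -a-> n1, -b-> n2
  n1 = b.0 :: -b-> n2
  n2 = 0 :: ∅
Partition-refinement fixed point:
  B0 = {m0, n0}
  B1 = {m1, n1}
  B2 = {m2, n2}
m0 ∈ B0, n0 ∈ B0 → same block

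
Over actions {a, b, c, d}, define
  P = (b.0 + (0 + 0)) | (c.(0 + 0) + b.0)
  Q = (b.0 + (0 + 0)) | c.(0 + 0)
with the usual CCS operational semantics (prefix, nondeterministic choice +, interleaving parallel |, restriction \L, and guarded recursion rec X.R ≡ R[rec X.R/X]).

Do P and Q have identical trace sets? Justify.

Reachable graph of P (6 states):
  m0 = (b.0 + (0 + 0)) | (c.(0 + 0) + b.0) → --b--▸ m1, --b--▸ m2, --c--▸ m3
  m1 = (b.0 + (0 + 0)) | 0 → --b--▸ m4
  m2 = 0 | (c.(0 + 0) + b.0) → --b--▸ m4, --c--▸ m5
  m3 = (b.0 + (0 + 0)) | (0 + 0) → --b--▸ m5
  m4 = 0 | 0 → deadlocked
  m5 = 0 | (0 + 0) → deadlocked
Reachable graph of Q (4 states):
  n0 = (b.0 + (0 + 0)) | c.(0 + 0) → --b--▸ n1, --c--▸ n2
  n1 = 0 | c.(0 + 0) → --c--▸ n3
  n2 = (b.0 + (0 + 0)) | (0 + 0) → --b--▸ n3
  n3 = 0 | (0 + 0) → deadlocked
Executing bb from P (initial set {m0}):
  [1] b ⇒ {m1, m2}
  [2] b ⇒ {m4}
  ✓ P
Executing bb from Q (initial set {n0}):
  [1] b ⇒ {n1}
  [2] b ⇒ no successor for Q

traces(P) ≠ traces(Q) — witness ⟨bb⟩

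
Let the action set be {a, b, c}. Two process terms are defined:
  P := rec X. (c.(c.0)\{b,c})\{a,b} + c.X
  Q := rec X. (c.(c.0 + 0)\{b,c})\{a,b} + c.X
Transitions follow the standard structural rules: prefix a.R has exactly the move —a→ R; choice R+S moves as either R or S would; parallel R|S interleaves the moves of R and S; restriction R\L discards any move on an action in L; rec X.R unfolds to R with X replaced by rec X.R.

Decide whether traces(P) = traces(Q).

YES

LTS(P): 2 reachable states
  p0 = rec X. (c.(c.0)\{b,c})\{a,b} + c.X has moves ··c··> p0, ··c··> p1
  p1 = (c.0)\{b,c}\{a,b} has moves deadlocked
LTS(Q): 2 reachable states
  q0 = rec X. (c.(c.0 + 0)\{b,c})\{a,b} + c.X has moves ··c··> q0, ··c··> q1
  q1 = (c.0 + 0)\{b,c}\{a,b} has moves deadlocked
Bisimilarity quotient blocks:
  B0 = {p0, q0}
  B1 = {p1, q1}
p0 ∈ B0, q0 ∈ B0 → same block
Bisimilar ⇒ trace-equivalent.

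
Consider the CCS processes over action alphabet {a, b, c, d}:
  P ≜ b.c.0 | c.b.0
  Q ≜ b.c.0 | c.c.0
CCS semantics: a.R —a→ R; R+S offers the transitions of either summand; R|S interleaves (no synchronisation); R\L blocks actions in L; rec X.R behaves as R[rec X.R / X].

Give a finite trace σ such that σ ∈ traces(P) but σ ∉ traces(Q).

Reachable graph of P (9 states):
  m0 = b.c.0 | c.b.0 ⊢ ··b··> m1, ··c··> m2
  m1 = c.0 | c.b.0 ⊢ ··c··> m3, ··c··> m4
  m2 = b.c.0 | b.0 ⊢ ··b··> m4, ··b··> m5
  m3 = 0 | c.b.0 ⊢ ··c··> m6
  m4 = c.0 | b.0 ⊢ ··b··> m7, ··c··> m6
  m5 = b.c.0 | 0 ⊢ ··b··> m7
  m6 = 0 | b.0 ⊢ ··b··> m8
  m7 = c.0 | 0 ⊢ ··c··> m8
  m8 = 0 | 0 ⊢ ∅
Reachable graph of Q (9 states):
  n0 = b.c.0 | c.c.0 ⊢ ··b··> n1, ··c··> n2
  n1 = c.0 | c.c.0 ⊢ ··c··> n3, ··c··> n4
  n2 = b.c.0 | c.0 ⊢ ··b··> n4, ··c··> n5
  n3 = 0 | c.c.0 ⊢ ··c··> n6
  n4 = c.0 | c.0 ⊢ ··c··> n6, ··c··> n7
  n5 = b.c.0 | 0 ⊢ ··b··> n7
  n6 = 0 | c.0 ⊢ ··c··> n8
  n7 = c.0 | 0 ⊢ ··c··> n8
  n8 = 0 | 0 ⊢ ∅
Executing bcb from P (initial set {m0}):
  [1] b ⇒ {m1}
  [2] c ⇒ {m3, m4}
  [3] b ⇒ {m7}
  ✓ P
Executing bcb from Q (initial set {n0}):
  [1] b ⇒ {n1}
  [2] c ⇒ {n3, n4}
  [3] b ⇒ ∅  — Q cannot continue

bcb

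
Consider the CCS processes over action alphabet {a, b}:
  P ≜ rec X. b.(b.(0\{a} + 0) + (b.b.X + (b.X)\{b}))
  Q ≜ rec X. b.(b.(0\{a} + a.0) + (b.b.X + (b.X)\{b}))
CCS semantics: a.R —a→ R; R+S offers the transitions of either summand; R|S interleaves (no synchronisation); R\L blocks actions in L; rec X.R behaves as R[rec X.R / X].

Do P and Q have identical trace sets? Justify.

NO — witness ⟨bba⟩

Reachable graph of P (4 states):
  s0 = rec X. b.(b.(0\{a} + 0) + (b.b.X + (b.X)\{b})) ⊢ =b=> s1
  s1 = b.(0\{a} + 0) + (b.b.(rec X. b.(b.(0\{a} + 0) + (b.b.X + (b.X)\{b}))) + (b.(rec X. b.(b.(0\{a} + 0) + (b.b.X + (b.X)\{b}))))\{b}) ⊢ =b=> s2, =b=> s3
  s2 = 0\{a} + 0 ⊢ deadlocked
  s3 = b.(rec X. b.(b.(0\{a} + 0) + (b.b.X + (b.X)\{b}))) ⊢ =b=> s0
Reachable graph of Q (5 states):
  t0 = rec X. b.(b.(0\{a} + a.0) + (b.b.X + (b.X)\{b})) ⊢ =b=> t1
  t1 = b.(0\{a} + a.0) + (b.b.(rec X. b.(b.(0\{a} + a.0) + (b.b.X + (b.X)\{b}))) + (b.(rec X. b.(b.(0\{a} + a.0) + (b.b.X + (b.X)\{b}))))\{b}) ⊢ =b=> t2, =b=> t3
  t2 = 0\{a} + a.0 ⊢ =a=> t4
  t3 = b.(rec X. b.(b.(0\{a} + a.0) + (b.b.X + (b.X)\{b}))) ⊢ =b=> t0
  t4 = 0 ⊢ deadlocked
Run σ = ⟨bba⟩ on Q: start {t0}
  after b @ step 1: {t1}
  after b @ step 2: {t2, t3}
  after a @ step 3: {t4}
  — Q admits the full trace.
Run σ = ⟨bba⟩ on P: start {s0}
  after b @ step 1: {s1}
  after b @ step 2: {s2, s3}
  after a @ step 3: no successor for P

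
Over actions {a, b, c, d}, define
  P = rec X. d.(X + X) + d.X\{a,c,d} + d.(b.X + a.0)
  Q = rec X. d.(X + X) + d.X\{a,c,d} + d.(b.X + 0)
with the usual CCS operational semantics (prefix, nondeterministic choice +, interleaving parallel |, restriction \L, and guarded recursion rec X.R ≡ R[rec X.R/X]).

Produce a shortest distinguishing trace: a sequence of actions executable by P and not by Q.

Reachable graph of P (5 states):
  m0 = rec X. d.(X + X) + d.X\{a,c,d} + d.(b.X + a.0) → =d=> m1, =d=> m2, =d=> m3
  m1 = (rec X. d.(X + X) + d.X\{a,c,d} + d.(b.X + a.0)) + (rec X. d.(X + X) + d.X\{a,c,d} + d.(b.X + a.0)) → =d=> m1, =d=> m2, =d=> m3
  m2 = (rec X. d.(X + X) + d.X\{a,c,d} + d.(b.X + a.0))\{a,c,d} → ·
  m3 = b.(rec X. d.(X + X) + d.X\{a,c,d} + d.(b.X + a.0)) + a.0 → =a=> m4, =b=> m0
  m4 = 0 → ·
Reachable graph of Q (4 states):
  n0 = rec X. d.(X + X) + d.X\{a,c,d} + d.(b.X + 0) → =d=> n1, =d=> n2, =d=> n3
  n1 = (rec X. d.(X + X) + d.X\{a,c,d} + d.(b.X + 0)) + (rec X. d.(X + X) + d.X\{a,c,d} + d.(b.X + 0)) → =d=> n1, =d=> n2, =d=> n3
  n2 = (rec X. d.(X + X) + d.X\{a,c,d} + d.(b.X + 0))\{a,c,d} → ·
  n3 = b.(rec X. d.(X + X) + d.X\{a,c,d} + d.(b.X + 0)) + 0 → =b=> n0
Trace ⟨da⟩ through P, begin at {m0}:
  after d @ step 1: {m1, m2, m3}
  after a @ step 2: {m4}
  — P admits the full trace.
Trace ⟨da⟩ through Q, begin at {n0}:
  after d @ step 1: {n1, n2, n3}
  after a @ step 2: ∅ (Q stuck)

da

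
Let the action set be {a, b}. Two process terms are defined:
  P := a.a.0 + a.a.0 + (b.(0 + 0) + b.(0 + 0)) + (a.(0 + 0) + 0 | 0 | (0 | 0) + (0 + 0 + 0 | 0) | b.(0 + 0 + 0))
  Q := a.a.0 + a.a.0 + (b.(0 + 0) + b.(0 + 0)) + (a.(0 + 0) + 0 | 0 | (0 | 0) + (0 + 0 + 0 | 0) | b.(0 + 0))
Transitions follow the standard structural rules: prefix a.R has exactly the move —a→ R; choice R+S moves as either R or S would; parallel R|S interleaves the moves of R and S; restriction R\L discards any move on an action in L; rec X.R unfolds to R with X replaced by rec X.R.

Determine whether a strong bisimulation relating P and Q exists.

bisimilar

P's transition system — 5 states:
  s0 = a.a.0 + a.a.0 + (b.(0 + 0) + b.(0 + 0)) + (a.(0 + 0) + 0 | 0 | (0 | 0) + (0 + 0 + 0 | 0) | b.(0 + 0 + 0)) :: --a--▸ s1, --a--▸ s2, --b--▸ s1, --b--▸ s3
  s1 = 0 + 0 :: deadlocked
  s2 = a.0 :: --a--▸ s4
  s3 = (0 + 0 + 0 | 0) | (0 + 0 + 0) :: deadlocked
  s4 = 0 :: deadlocked
Q's transition system — 5 states:
  t0 = a.a.0 + a.a.0 + (b.(0 + 0) + b.(0 + 0)) + (a.(0 + 0) + 0 | 0 | (0 | 0) + (0 + 0 + 0 | 0) | b.(0 + 0)) :: --a--▸ t1, --a--▸ t2, --b--▸ t1, --b--▸ t3
  t1 = 0 + 0 :: deadlocked
  t2 = a.0 :: --a--▸ t4
  t3 = (0 + 0 + 0 | 0) | (0 + 0) :: deadlocked
  t4 = 0 :: deadlocked
Partition-refinement fixed point:
  B0 = {s0, t0}
  B1 = {s1, s3, s4, t1, t3, t4}
  B2 = {s2, t2}
s0 ∈ B0, t0 ∈ B0 → same block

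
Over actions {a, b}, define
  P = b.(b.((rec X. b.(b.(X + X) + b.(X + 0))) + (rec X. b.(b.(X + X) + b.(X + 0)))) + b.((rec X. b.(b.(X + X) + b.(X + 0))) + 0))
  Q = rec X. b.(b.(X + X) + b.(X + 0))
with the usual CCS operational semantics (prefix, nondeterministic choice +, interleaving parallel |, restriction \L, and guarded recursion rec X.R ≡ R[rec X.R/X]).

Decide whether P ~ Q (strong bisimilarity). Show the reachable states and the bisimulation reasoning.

P's transition system — 4 states:
  m0 = b.(b.((rec X. b.(b.(X + X) + b.(X + 0))) + (rec X. b.(b.(X + X) + b.(X + 0)))) + b.((rec X. b.(b.(X + X) + b.(X + 0))) + 0)) | --b--▸ m1
  m1 = b.((rec X. b.(b.(X + X) + b.(X + 0))) + (rec X. b.(b.(X + X) + b.(X + 0)))) + b.((rec X. b.(b.(X + X) + b.(X + 0))) + 0) | --b--▸ m2, --b--▸ m3
  m2 = (rec X. b.(b.(X + X) + b.(X + 0))) + (rec X. b.(b.(X + X) + b.(X + 0))) | --b--▸ m1
  m3 = (rec X. b.(b.(X + X) + b.(X + 0))) + 0 | --b--▸ m1
Q's transition system — 4 states:
  n0 = rec X. b.(b.(X + X) + b.(X + 0)) | --b--▸ n1
  n1 = b.((rec X. b.(b.(X + X) + b.(X + 0))) + (rec X. b.(b.(X + X) + b.(X + 0)))) + b.((rec X. b.(b.(X + X) + b.(X + 0))) + 0) | --b--▸ n2, --b--▸ n3
  n2 = (rec X. b.(b.(X + X) + b.(X + 0))) + (rec X. b.(b.(X + X) + b.(X + 0))) | --b--▸ n1
  n3 = (rec X. b.(b.(X + X) + b.(X + 0))) + 0 | --b--▸ n1
Coarsest stable partition (strong bisimilarity classes):
  B0 = {m0, m1, m2, m3, n0, n1, n2, n3}
m0 ∈ B0, n0 ∈ B0 → same block

P ~ Q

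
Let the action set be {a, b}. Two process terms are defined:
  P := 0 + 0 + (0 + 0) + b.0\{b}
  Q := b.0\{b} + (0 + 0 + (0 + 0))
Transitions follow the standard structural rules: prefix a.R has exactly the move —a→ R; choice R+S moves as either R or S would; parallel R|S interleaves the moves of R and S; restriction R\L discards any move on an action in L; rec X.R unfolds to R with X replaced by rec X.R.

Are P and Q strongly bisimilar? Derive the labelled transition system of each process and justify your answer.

Reachable graph of P (2 states):
  u0 = 0 + 0 + (0 + 0) + b.0\{b} → =b=> u1
  u1 = 0\{b} → ∅
Reachable graph of Q (2 states):
  v0 = b.0\{b} + (0 + 0 + (0 + 0)) → =b=> v1
  v1 = 0\{b} → ∅
Partition-refinement fixed point:
  B0 = {u0, v0}
  B1 = {u1, v1}
u0 ∈ B0, v0 ∈ B0 → same block

bisimilar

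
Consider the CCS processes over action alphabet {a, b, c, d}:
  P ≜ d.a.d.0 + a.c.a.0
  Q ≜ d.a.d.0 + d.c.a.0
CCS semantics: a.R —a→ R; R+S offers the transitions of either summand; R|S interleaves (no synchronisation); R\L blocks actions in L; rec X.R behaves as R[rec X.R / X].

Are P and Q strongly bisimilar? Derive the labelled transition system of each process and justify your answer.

Reachable graph of P (6 states):
  p0 = d.a.d.0 + a.c.a.0 → =a=> p1, =d=> p2
  p1 = c.a.0 → =c=> p3
  p2 = a.d.0 → =a=> p4
  p3 = a.0 → =a=> p5
  p4 = d.0 → =d=> p5
  p5 = 0 → ·
Reachable graph of Q (6 states):
  q0 = d.a.d.0 + d.c.a.0 → =d=> q1, =d=> q2
  q1 = a.d.0 → =a=> q3
  q2 = c.a.0 → =c=> q4
  q3 = d.0 → =d=> q5
  q4 = a.0 → =a=> q5
  q5 = 0 → ·
Coarsest stable partition (strong bisimilarity classes):
  B0 = {p0}
  B1 = {p2, q1}
  B2 = {p4, q3}
  B3 = {p5, q5}
  B4 = {p1, q2}
  B5 = {p3, q4}
  B6 = {q0}
p0 ∈ B0, q0 ∈ B6 → different blocks

NO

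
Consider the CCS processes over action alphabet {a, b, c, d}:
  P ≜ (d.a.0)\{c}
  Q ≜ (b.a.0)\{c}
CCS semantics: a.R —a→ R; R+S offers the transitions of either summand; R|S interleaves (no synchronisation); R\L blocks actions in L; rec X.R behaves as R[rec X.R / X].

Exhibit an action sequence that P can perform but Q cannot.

LTS(P): 3 reachable states
  s0 = (d.a.0)\{c} ⊢ -d-> s1
  s1 = (a.0)\{c} ⊢ -a-> s2
  s2 = 0\{c} ⊢ deadlocked
LTS(Q): 3 reachable states
  t0 = (b.a.0)\{c} ⊢ -b-> t1
  t1 = (a.0)\{c} ⊢ -a-> t2
  t2 = 0\{c} ⊢ deadlocked
Run σ = ⟨d⟩ on P: start {s0}
  [1] d ⇒ {s1}
  — P admits the full trace.
Run σ = ⟨d⟩ on Q: start {t0}
  [1] d ⇒ ∅ (Q stuck)

d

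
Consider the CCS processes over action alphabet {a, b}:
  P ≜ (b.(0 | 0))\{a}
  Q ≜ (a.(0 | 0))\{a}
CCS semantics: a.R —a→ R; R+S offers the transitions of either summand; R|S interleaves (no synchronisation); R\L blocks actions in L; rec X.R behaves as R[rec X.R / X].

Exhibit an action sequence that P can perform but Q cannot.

b

LTS(P): 2 reachable states
  m0 = (b.(0 | 0))\{a} has moves ··b··> m1
  m1 = (0 | 0)\{a} has moves deadlocked
LTS(Q): 1 reachable states
  n0 = (a.(0 | 0))\{a} has moves deadlocked
Trace ⟨b⟩ through P, begin at {m0}:
  after b @ step 1: {m1}
  — P admits the full trace.
Trace ⟨b⟩ through Q, begin at {n0}:
  after b @ step 1: ∅  — Q cannot continue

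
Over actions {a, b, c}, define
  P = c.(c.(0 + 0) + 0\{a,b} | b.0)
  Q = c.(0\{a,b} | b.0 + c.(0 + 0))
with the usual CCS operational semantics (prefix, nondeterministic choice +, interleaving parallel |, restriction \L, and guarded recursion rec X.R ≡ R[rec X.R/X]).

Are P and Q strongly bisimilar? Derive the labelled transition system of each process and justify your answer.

Reachable graph of P (4 states):
  m0 = c.(c.(0 + 0) + 0\{a,b} | b.0) | ··c··> m1
  m1 = c.(0 + 0) + 0\{a,b} | b.0 | ··b··> m2, ··c··> m3
  m2 = 0\{a,b} | 0 | (no moves)
  m3 = 0 + 0 | (no moves)
Reachable graph of Q (4 states):
  n0 = c.(0\{a,b} | b.0 + c.(0 + 0)) | ··c··> n1
  n1 = 0\{a,b} | b.0 + c.(0 + 0) | ··b··> n2, ··c··> n3
  n2 = 0\{a,b} | 0 | (no moves)
  n3 = 0 + 0 | (no moves)
Coarsest stable partition (strong bisimilarity classes):
  B0 = {m0, n0}
  B1 = {m1, n1}
  B2 = {m2, m3, n2, n3}
m0 ∈ B0, n0 ∈ B0 → same block

bisimilar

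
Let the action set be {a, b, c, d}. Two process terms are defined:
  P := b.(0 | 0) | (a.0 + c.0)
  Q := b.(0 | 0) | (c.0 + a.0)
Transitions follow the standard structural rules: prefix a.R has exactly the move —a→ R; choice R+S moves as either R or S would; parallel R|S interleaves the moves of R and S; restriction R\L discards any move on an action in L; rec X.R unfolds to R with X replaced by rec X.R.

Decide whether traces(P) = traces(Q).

YES

LTS(P): 4 reachable states
  s0 = b.(0 | 0) | (a.0 + c.0) ⊢ =a=> s1, =b=> s2, =c=> s1
  s1 = b.(0 | 0) | 0 ⊢ =b=> s3
  s2 = 0 | 0 | (a.0 + c.0) ⊢ =a=> s3, =c=> s3
  s3 = 0 | 0 | 0 ⊢ deadlocked
LTS(Q): 4 reachable states
  t0 = b.(0 | 0) | (c.0 + a.0) ⊢ =a=> t1, =b=> t2, =c=> t1
  t1 = b.(0 | 0) | 0 ⊢ =b=> t3
  t2 = 0 | 0 | (c.0 + a.0) ⊢ =a=> t3, =c=> t3
  t3 = 0 | 0 | 0 ⊢ deadlocked
Coarsest stable partition (strong bisimilarity classes):
  B0 = {s0, t0}
  B1 = {s1, t1}
  B2 = {s3, t3}
  B3 = {s2, t2}
s0 ∈ B0, t0 ∈ B0 → same block
Bisimilar ⇒ trace-equivalent.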